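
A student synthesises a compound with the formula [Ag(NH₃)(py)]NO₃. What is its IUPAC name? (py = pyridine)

The 1 nitrate counter-ion carries a total charge of -1, so each complex ion is 1+.
Ligand charges: 1×ammine (neutral), 1×pyridine (neutral); total 0. So Ag + (0) = 1+, giving Ag = +1.
Ligands are named alphabetically: ammine before pyridine.

ammine(pyridine)silver(I) nitrate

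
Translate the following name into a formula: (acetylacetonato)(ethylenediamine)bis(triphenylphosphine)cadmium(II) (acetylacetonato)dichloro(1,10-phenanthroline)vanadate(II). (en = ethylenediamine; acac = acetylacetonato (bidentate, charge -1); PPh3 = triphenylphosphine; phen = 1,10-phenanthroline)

[Cd(acac)(en)(PPh3)2][V(acac)Cl2(phen)]

Cation [Cd…]: ligand charges -1, Cd(II) ⇒ ion charge 1+.
Anion [V…]: ligand charges -3, V(II) ⇒ ion charge 1−.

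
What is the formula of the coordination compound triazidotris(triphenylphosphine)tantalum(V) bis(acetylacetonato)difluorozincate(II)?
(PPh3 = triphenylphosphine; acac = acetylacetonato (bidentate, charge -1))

[Ta(N3)3(PPh3)3][Zn(acac)2F2]

Cation [Ta…]: ligand charges -3, Ta(V) ⇒ ion charge 2+.
Anion [Zn…]: ligand charges -4, Zn(II) ⇒ ion charge 2−.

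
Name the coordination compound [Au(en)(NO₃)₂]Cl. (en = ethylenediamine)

The 1 chloride counter-ion carries a total charge of -1, so each complex ion is 1+.
Ligand charges: 2×nitrato (-1 each), 1×ethylenediamine (neutral); total -2. So Au + (-2) = 1+, giving Au = +3.
Ligands are named alphabetically: ethylenediamine before nitrato.

(ethylenediamine)dinitratogold(III) chloride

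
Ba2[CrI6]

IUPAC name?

The 2 barium counter-ions carry a total charge of +4, so each complex ion is 4−.
Ligand charges: 6×iodo (-1 each); total -6. So Cr + (-6) = 4−, giving Cr = +2.
The complex ion is anionic, so chromium takes the -ate form chromate(II).

barium hexaiodochromate(II)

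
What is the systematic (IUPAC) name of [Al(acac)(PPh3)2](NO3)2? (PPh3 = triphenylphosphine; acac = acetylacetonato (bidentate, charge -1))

(acetylacetonato)bis(triphenylphosphine)aluminium(III) nitrate

The 2 nitrate counter-ions carry a total charge of -2, so each complex ion is 2+.
Ligand charges: 2×triphenylphosphine (neutral), 1×acetylacetonato (-1 each); total -1. So Al + (-1) = 2+, giving Al = +3.
Ligands are named alphabetically: acetylacetonato before triphenylphosphine.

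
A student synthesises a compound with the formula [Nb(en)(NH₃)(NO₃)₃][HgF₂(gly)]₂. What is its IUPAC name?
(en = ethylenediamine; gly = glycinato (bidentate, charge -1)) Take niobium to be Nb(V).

ammine(ethylenediamine)trinitratoniobium(V) difluoro(glycinato)mercurate(II)

Both ions are complex: the cation is named first with the plain metal name, the anion second with the -ate form; each ion's ligands are alphabetised independently.
Nb is given as +5; the cation's ligand charges sum to -3, so the complex cation is 2+.
With 2 anions per cation, each anion must be 2/2 = 1−.
Anion: ligand charges sum to -3; for the ion to be 1−, Hg = +2.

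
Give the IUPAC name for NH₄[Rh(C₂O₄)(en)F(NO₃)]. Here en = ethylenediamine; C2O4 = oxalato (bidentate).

ammonium (ethylenediamine)fluoronitratooxalatorhodate(III)

The 1 ammonium counter-ion carries a total charge of +1, so each complex ion is 1−.
Ligand charges: 1×nitrato (-1 each), 1×fluoro (-1 each), 1×ethylenediamine (neutral), 1×oxalato (-2 each); total -4. So Rh + (-4) = 1−, giving Rh = +3.
The complex ion is anionic, so rhodium takes the -ate form rhodate(III).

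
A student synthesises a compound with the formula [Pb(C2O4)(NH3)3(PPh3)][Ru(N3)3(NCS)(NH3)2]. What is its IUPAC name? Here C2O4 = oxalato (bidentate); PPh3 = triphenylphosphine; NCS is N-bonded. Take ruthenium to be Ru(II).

Both ions are complex: the cation is named first with the plain metal name, the anion second with the -ate form; each ion's ligands are alphabetised independently.
Ru is given as +2; the anion's ligand charges sum to -4, so the complex anion is 2−.
A 1:1 salt means the cation carries the equal and opposite charge, 2+.
Cation: ligand charges sum to -2; for the ion to be 2+, Pb = +4.

triammineoxalato(triphenylphosphine)lead(IV) diamminetriazidoisothiocyanatoruthenate(II)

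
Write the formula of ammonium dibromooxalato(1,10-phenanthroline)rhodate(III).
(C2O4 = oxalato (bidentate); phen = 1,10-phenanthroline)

Ligands: 1 oxalato (C2O4, -2), 2 bromo (Br, -1), 1 1,10-phenanthroline (phen, neutral). Ligand charge sum = -4.
Charge balance with ammonium (+1) requires 1 complex ion per 1 ammonium.

NH4[RhBr2(C2O4)(phen)]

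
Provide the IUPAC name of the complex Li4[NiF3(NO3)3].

The 4 lithium counter-ions carry a total charge of +4, so each complex ion is 4−.
Ligand charges: 3×nitrato (-1 each), 3×fluoro (-1 each); total -6. So Ni + (-6) = 4−, giving Ni = +2.
The complex ion is anionic, so nickel takes the -ate form nickelate(II).

lithium trifluorotrinitratonickelate(II)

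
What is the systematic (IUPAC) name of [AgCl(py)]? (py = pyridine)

There is no counter-ion, so the complex is neutral overall.
Ligand charges: 1×chloro (-1 each), 1×pyridine (neutral); total -1. So Ag + (-1) = 0, giving Ag = +1.
Ligands are named alphabetically: chloro before pyridine.

chloro(pyridine)silver(I)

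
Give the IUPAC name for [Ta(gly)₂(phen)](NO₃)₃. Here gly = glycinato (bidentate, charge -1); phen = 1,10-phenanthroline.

The 3 nitrate counter-ions carry a total charge of -3, so each complex ion is 3+.
Ligand charges: 2×glycinato (-1 each), 1×1,10-phenanthroline (neutral); total -2. So Ta + (-2) = 3+, giving Ta = +5.
Ligands are named alphabetically: glycinato before phenanthroline.

bis(glycinato)(1,10-phenanthroline)tantalum(V) nitrate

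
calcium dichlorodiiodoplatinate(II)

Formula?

Ligands: 2 chloro (Cl, -1), 2 iodo (I, -1). Ligand charge sum = -4.
Charge balance with calcium (+2) requires 1 complex ion per 1 calcium.

Ca[PtCl2I2]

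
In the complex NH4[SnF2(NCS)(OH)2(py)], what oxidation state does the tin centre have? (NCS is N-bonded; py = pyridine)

1 ammonium outside the brackets (+1 each) → the complex ion is 1−.
Ligand charges: 2×F = -2; 1×NCS = -1; 2×OH = -2; 1×py neutral; sum -5.
Sn + (-5) = 1− ⇒ Sn is +4.

+4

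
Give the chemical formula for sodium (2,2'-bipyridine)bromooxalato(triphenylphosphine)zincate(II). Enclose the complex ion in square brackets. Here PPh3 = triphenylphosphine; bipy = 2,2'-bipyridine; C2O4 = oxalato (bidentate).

Na[Zn(bipy)Br(C2O4)(PPh3)]

Ligands: 1 bromo (Br, -1), 1 triphenylphosphine (PPh3, neutral), 1 2,2'-bipyridine (bipy, neutral), 1 oxalato (C2O4, -2). Ligand charge sum = -3.
With Zn in oxidation state +2, the complex ion is [Zn...]^1−.
Charge balance with sodium (+1) requires 1 complex ion per 1 sodium.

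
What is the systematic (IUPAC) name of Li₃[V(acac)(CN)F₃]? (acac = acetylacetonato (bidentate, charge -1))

The 3 lithium counter-ions carry a total charge of +3, so each complex ion is 3−.
Ligand charges: 1×acetylacetonato (-1 each), 3×fluoro (-1 each), 1×cyano (-1 each); total -5. So V + (-5) = 3−, giving V = +2.
Ligands are named alphabetically: acetylacetonato before cyano before fluoro.
The complex ion is anionic, so vanadium takes the -ate form vanadate(II).

lithium (acetylacetonato)cyanotrifluorovanadate(II)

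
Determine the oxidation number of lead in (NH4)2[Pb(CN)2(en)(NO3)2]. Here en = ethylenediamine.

2 ammonium outside the brackets (+1 each) → the complex ion is 2−.
Ligand charges: 2×CN = -2; 1×en neutral; 2×NO3 = -2; sum -4.
Pb + (-4) = 2− ⇒ Pb is +2.

+2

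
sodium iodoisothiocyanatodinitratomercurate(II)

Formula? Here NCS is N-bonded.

Ligands: 2 nitrato (NO3, -1), 1 iodo (I, -1), 1 isothiocyanato (NCS, -1). Ligand charge sum = -4.
Charge balance with sodium (+1) requires 1 complex ion per 2 sodium.

Na2[HgI(NCS)(NO3)2]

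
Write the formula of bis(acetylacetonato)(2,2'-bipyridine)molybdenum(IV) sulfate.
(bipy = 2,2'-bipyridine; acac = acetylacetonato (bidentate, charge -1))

Ligands: 1 2,2'-bipyridine (bipy, neutral), 2 acetylacetonato (acac, -1). Ligand charge sum = -2.
With Mo in oxidation state +4, the complex ion is [Mo...]^2+.
Charge balance with sulfate (-2) requires 1 complex ion per 1 sulfate.

[Mo(acac)2(bipy)]SO4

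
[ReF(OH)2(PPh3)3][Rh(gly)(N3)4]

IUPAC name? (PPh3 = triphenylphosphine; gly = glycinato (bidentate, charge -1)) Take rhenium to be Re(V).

Re is given as +5; the cation's ligand charges sum to -3, so the complex cation is 2+.
A 1:1 salt means the anion carries the equal and opposite charge, 2−.
Anion: ligand charges sum to -5; for the ion to be 2−, Rh = +3.

fluorodihydroxotris(triphenylphosphine)rhenium(V) tetraazido(glycinato)rhodate(III)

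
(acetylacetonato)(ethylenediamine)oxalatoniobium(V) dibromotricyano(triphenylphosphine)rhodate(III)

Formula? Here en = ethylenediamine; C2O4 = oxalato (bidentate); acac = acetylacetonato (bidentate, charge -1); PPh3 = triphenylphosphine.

Cation [Nb…]: ligand charges -3, Nb(V) ⇒ ion charge 2+.
Anion [Rh…]: ligand charges -5, Rh(III) ⇒ ion charge 2−.
One 2+ cation balances one 2− anion.

[Nb(acac)(C2O4)(en)][RhBr2(CN)3(PPh3)]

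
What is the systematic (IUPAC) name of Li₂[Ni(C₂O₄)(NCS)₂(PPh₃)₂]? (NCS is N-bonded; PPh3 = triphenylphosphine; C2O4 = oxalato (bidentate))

The 2 lithium counter-ions carry a total charge of +2, so each complex ion is 2−.
Ligand charges: 2×isothiocyanato (-1 each), 2×triphenylphosphine (neutral), 1×oxalato (-2 each); total -4. So Ni + (-4) = 2−, giving Ni = +2.
Ligands are named alphabetically: isothiocyanato before oxalato before triphenylphosphine.
The complex ion is anionic, so nickel takes the -ate form nickelate(II).

lithium diisothiocyanatooxalatobis(triphenylphosphine)nickelate(II)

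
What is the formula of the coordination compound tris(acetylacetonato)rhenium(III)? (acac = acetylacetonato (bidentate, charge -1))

[Re(acac)3]

Ligands: 3 acetylacetonato (acac, -1). Ligand charge sum = -3.
With Re in oxidation state +3, the complex ion is [Re...].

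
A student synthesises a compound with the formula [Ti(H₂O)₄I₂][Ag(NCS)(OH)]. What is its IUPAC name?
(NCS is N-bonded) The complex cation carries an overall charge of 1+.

tetraaquadiiodotitanium(III) hydroxoisothiocyanatoargentate(I)

Both ions are complex: the cation is named first with the plain metal name, the anion second with the -ate form; each ion's ligands are alphabetised independently.
The complex cation is given as 1+; its ligand charges sum to -2, so Ti = +3.
A 1:1 salt means the anion carries the equal and opposite charge, 1−.
Anion: ligand charges sum to -2; for the ion to be 1−, Ag = +1.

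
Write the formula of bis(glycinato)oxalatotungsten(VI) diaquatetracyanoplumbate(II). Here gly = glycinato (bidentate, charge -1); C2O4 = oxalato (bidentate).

Cation [W…]: ligand charges -4, W(VI) ⇒ ion charge 2+.
Anion [Pb…]: ligand charges -4, Pb(II) ⇒ ion charge 2−.

[W(C2O4)(gly)2][Pb(CN)4(H2O)2]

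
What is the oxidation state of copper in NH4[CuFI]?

+1

1 ammonium outside the brackets (+1 each) → the complex ion is 1−.
Ligand charges: 1×F = -1; 1×I = -1; sum -2.
Cu + (-2) = 1− ⇒ Cu is +1.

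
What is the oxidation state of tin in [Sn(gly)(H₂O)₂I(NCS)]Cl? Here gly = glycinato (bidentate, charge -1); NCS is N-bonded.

1 chloride outside the brackets (-1 each) → the complex ion is 1+.
Ligand charges: 1×gly = -1; 1×I = -1; 2×H2O neutral; 1×NCS = -1; sum -3.
Sn + (-3) = 1+ ⇒ Sn is +4.

+4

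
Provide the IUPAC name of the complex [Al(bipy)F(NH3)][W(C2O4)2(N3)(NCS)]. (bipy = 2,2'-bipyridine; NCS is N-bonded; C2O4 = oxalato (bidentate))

ammine(2,2'-bipyridine)fluoroaluminium(III) azidoisothiocyanatodioxalatotungstate(IV)

Aluminium is always +3 in its complexes; the cation's ligand charges sum to -1, so the complex cation is 2+.
A 1:1 salt means the anion carries the equal and opposite charge, 2−.
Anion: ligand charges sum to -6; for the ion to be 2−, W = +4.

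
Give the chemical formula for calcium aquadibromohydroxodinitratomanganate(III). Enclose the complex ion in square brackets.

Ca[MnBr2(H2O)(NO3)2(OH)]

Ligands: 2 nitrato (NO3, -1), 1 aqua (H2O, neutral), 1 hydroxo (OH, -1), 2 bromo (Br, -1). Ligand charge sum = -5.
With Mn in oxidation state +3, the complex ion is [Mn...]^2−.
Charge balance with calcium (+2) requires 1 complex ion per 1 calcium.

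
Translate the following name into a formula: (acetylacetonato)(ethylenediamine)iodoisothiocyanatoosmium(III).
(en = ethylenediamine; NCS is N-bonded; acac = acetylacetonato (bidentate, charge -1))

Ligands: 1 ethylenediamine (en, neutral), 1 isothiocyanato (NCS, -1), 1 iodo (I, -1), 1 acetylacetonato (acac, -1). Ligand charge sum = -3.
With Os in oxidation state +3, the complex ion is [Os...].

[Os(acac)(en)I(NCS)]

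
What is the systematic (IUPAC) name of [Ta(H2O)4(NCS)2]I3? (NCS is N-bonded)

tetraaquadiisothiocyanatotantalum(V) iodide

The 3 iodide counter-ions carry a total charge of -3, so each complex ion is 3+.
Ligand charges: 4×aqua (neutral), 2×isothiocyanato (-1 each); total -2. So Ta + (-2) = 3+, giving Ta = +5.
Ligands are named alphabetically: aqua before isothiocyanato.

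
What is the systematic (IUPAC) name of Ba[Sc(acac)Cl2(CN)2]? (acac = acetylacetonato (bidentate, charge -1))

The 1 barium counter-ion carries a total charge of +2, so each complex ion is 2−.
Ligand charges: 2×chloro (-1 each), 2×cyano (-1 each), 1×acetylacetonato (-1 each); total -5. So Sc + (-5) = 2−, giving Sc = +3.
Ligands are named alphabetically: acetylacetonato before chloro before cyano.
The complex ion is anionic, so scandium takes the -ate form scandate(III).

barium (acetylacetonato)dichlorodicyanoscandate(III)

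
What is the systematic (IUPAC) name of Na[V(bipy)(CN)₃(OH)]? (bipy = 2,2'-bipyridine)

sodium (2,2'-bipyridine)tricyanohydroxovanadate(III)

The 1 sodium counter-ion carries a total charge of +1, so each complex ion is 1−.
Ligand charges: 1×2,2'-bipyridine (neutral), 1×hydroxo (-1 each), 3×cyano (-1 each); total -4. So V + (-4) = 1−, giving V = +3.
Ligands are named alphabetically: bipyridine before cyano before hydroxo.
The complex ion is anionic, so vanadium takes the -ate form vanadate(III).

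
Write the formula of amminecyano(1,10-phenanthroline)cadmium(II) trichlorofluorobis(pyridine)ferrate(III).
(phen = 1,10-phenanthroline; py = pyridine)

Cation [Cd…]: ligand charges -1, Cd(II) ⇒ ion charge 1+.
Anion [Fe…]: ligand charges -4, Fe(III) ⇒ ion charge 1−.
One 1+ cation balances one 1− anion.

[Cd(CN)(NH3)(phen)][FeCl3F(py)2]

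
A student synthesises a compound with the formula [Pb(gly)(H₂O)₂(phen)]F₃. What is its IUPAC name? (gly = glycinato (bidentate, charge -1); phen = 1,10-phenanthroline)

The 3 fluoride counter-ions carry a total charge of -3, so each complex ion is 3+.
Ligand charges: 2×aqua (neutral), 1×glycinato (-1 each), 1×1,10-phenanthroline (neutral); total -1. So Pb + (-1) = 3+, giving Pb = +4.
Ligands are named alphabetically: aqua before glycinato before phenanthroline.

diaqua(glycinato)(1,10-phenanthroline)lead(IV) fluoride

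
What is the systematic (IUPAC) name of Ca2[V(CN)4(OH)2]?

The 2 calcium counter-ions carry a total charge of +4, so each complex ion is 4−.
Ligand charges: 4×cyano (-1 each), 2×hydroxo (-1 each); total -6. So V + (-6) = 4−, giving V = +2.
Ligands are named alphabetically: cyano before hydroxo.
The complex ion is anionic, so vanadium takes the -ate form vanadate(II).

calcium tetracyanodihydroxovanadate(II)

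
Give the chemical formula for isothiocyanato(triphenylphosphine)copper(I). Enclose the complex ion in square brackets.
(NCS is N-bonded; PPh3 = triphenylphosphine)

[Cu(NCS)(PPh3)]

Ligands: 1 isothiocyanato (NCS, -1), 1 triphenylphosphine (PPh3, neutral). Ligand charge sum = -1.
With Cu in oxidation state +1, the complex ion is [Cu...].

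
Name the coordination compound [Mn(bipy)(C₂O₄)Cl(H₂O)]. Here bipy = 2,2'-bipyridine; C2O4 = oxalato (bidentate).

aqua(2,2'-bipyridine)chlorooxalatomanganese(III)

There is no counter-ion, so the complex is neutral overall.
Ligand charges: 1×chloro (-1 each), 1×aqua (neutral), 1×2,2'-bipyridine (neutral), 1×oxalato (-2 each); total -3. So Mn + (-3) = 0, giving Mn = +3.
Ligands are named alphabetically: aqua before bipyridine before chloro before oxalato.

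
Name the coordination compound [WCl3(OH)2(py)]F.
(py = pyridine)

trichlorodihydroxo(pyridine)tungsten(VI) fluoride

The 1 fluoride counter-ion carries a total charge of -1, so each complex ion is 1+.
Ligand charges: 1×pyridine (neutral), 3×chloro (-1 each), 2×hydroxo (-1 each); total -5. So W + (-5) = 1+, giving W = +6.
Ligands are named alphabetically: chloro before hydroxo before pyridine.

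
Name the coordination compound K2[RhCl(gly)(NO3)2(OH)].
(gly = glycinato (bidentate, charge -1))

The 2 potassium counter-ions carry a total charge of +2, so each complex ion is 2−.
Ligand charges: 2×nitrato (-1 each), 1×chloro (-1 each), 1×hydroxo (-1 each), 1×glycinato (-1 each); total -5. So Rh + (-5) = 2−, giving Rh = +3.
Ligands are named alphabetically: chloro before glycinato before hydroxo before nitrato.
The complex ion is anionic, so rhodium takes the -ate form rhodate(III).

potassium chloro(glycinato)hydroxodinitratorhodate(III)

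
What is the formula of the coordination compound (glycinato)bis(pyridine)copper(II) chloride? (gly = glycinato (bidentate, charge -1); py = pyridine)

Ligands: 1 glycinato (gly, -1), 2 pyridine (py, neutral). Ligand charge sum = -1.
Charge balance with chloride (-1) requires 1 complex ion per 1 chloride.

[Cu(gly)(py)2]Cl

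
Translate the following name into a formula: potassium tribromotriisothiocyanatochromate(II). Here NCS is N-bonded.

K4[CrBr3(NCS)3]

Ligands: 3 isothiocyanato (NCS, -1), 3 bromo (Br, -1). Ligand charge sum = -6.
With Cr in oxidation state +2, the complex ion is [Cr...]^4−.
Charge balance with potassium (+1) requires 1 complex ion per 4 potassium.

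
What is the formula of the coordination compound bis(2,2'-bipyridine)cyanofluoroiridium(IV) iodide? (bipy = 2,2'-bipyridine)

[Ir(bipy)2(CN)F]I2

Ligands: 1 fluoro (F, -1), 1 cyano (CN, -1), 2 2,2'-bipyridine (bipy, neutral). Ligand charge sum = -2.
With Ir in oxidation state +4, the complex ion is [Ir...]^2+.
Charge balance with iodide (-1) requires 1 complex ion per 2 iodide.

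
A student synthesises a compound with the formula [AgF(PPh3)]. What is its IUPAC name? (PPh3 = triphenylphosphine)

fluoro(triphenylphosphine)silver(I)

There is no counter-ion, so the complex is neutral overall.
Ligand charges: 1×fluoro (-1 each), 1×triphenylphosphine (neutral); total -1. So Ag + (-1) = 0, giving Ag = +1.
Ligands are named alphabetically: fluoro before triphenylphosphine.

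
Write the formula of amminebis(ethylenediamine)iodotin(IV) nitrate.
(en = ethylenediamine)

Ligands: 1 ammine (NH3, neutral), 1 iodo (I, -1), 2 ethylenediamine (en, neutral). Ligand charge sum = -1.
Charge balance with nitrate (-1) requires 1 complex ion per 3 nitrate.

[Sn(en)2I(NH3)](NO3)3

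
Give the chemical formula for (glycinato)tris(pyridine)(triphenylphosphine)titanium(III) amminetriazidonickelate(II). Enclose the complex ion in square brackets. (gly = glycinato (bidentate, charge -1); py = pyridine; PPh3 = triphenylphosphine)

[Ti(gly)(PPh3)(py)3][Ni(N3)3(NH3)]2

Cation [Ti…]: ligand charges -1, Ti(III) ⇒ ion charge 2+.
Anion [Ni…]: ligand charges -3, Ni(II) ⇒ ion charge 1−.
One 2+ cation requires 2 of the 1− anion.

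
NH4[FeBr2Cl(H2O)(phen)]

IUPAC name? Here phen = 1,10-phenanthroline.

ammonium aquadibromochloro(1,10-phenanthroline)ferrate(II)

The 1 ammonium counter-ion carries a total charge of +1, so each complex ion is 1−.
Ligand charges: 1×aqua (neutral), 1×1,10-phenanthroline (neutral), 1×chloro (-1 each), 2×bromo (-1 each); total -3. So Fe + (-3) = 1−, giving Fe = +2.
Ligands are named alphabetically: aqua before bromo before chloro before phenanthroline.
The complex ion is anionic, so iron takes the -ate form ferrate(II).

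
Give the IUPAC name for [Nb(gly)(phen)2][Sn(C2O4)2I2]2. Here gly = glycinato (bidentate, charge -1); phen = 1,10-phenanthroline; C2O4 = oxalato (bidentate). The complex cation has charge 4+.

Both ions are complex: the cation is named first with the plain metal name, the anion second with the -ate form; each ion's ligands are alphabetised independently.
The complex cation is given as 4+; its ligand charges sum to -1, so Nb = +5.
With 2 anions per cation, each anion must be 4/2 = 2−.
Anion: ligand charges sum to -6; for the ion to be 2−, Sn = +4.

(glycinato)bis(1,10-phenanthroline)niobium(V) diiododioxalatostannate(IV)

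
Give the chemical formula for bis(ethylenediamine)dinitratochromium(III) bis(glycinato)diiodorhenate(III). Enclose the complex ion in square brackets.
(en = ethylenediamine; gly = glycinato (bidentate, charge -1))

[Cr(en)2(NO3)2][Re(gly)2I2]

Cation [Cr…]: ligand charges -2, Cr(III) ⇒ ion charge 1+.
Anion [Re…]: ligand charges -4, Re(III) ⇒ ion charge 1−.
One 1+ cation balances one 1− anion.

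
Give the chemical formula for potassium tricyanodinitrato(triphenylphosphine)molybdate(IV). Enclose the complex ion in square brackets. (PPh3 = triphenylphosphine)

Ligands: 1 triphenylphosphine (PPh3, neutral), 2 nitrato (NO3, -1), 3 cyano (CN, -1). Ligand charge sum = -5.
With Mo in oxidation state +4, the complex ion is [Mo...]^1−.
Charge balance with potassium (+1) requires 1 complex ion per 1 potassium.

K[Mo(CN)3(NO3)2(PPh3)]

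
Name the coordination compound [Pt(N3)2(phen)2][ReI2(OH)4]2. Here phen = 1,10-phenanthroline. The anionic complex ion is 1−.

diazidobis(1,10-phenanthroline)platinum(IV) tetrahydroxodiiodorhenate(V)

The complex anion is given as 1−; its ligand charges sum to -6, so Re = +5.
With 2 anions per cation, the cation must be 2×1 = 2+.
Cation: ligand charges sum to -2; for the ion to be 2+, Pt = +4.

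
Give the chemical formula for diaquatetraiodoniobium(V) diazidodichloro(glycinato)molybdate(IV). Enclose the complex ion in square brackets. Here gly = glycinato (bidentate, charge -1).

Cation [Nb…]: ligand charges -4, Nb(V) ⇒ ion charge 1+.
Anion [Mo…]: ligand charges -5, Mo(IV) ⇒ ion charge 1−.
One 1+ cation balances one 1− anion.

[Nb(H2O)2I4][MoCl2(gly)(N3)2]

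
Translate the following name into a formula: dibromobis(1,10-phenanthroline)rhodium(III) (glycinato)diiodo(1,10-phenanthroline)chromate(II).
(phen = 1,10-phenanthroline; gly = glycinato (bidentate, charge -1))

[RhBr2(phen)2][Cr(gly)I2(phen)]

Cation [Rh…]: ligand charges -2, Rh(III) ⇒ ion charge 1+.
Anion [Cr…]: ligand charges -3, Cr(II) ⇒ ion charge 1−.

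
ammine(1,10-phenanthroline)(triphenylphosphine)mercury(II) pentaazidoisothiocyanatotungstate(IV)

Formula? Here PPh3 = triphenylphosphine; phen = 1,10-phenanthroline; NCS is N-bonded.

[Hg(NH3)(phen)(PPh3)][W(N3)5(NCS)]

Cation [Hg…]: ligand charges 0, Hg(II) ⇒ ion charge 2+.
Anion [W…]: ligand charges -6, W(IV) ⇒ ion charge 2−.
One 2+ cation balances one 2− anion.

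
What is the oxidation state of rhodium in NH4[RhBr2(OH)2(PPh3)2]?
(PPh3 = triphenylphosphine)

1 ammonium outside the brackets (+1 each) → the complex ion is 1−.
Ligand charges: 2×OH = -2; 2×PPh3 neutral; 2×Br = -2; sum -4.
Rh + (-4) = 1− ⇒ Rh is +3.

+3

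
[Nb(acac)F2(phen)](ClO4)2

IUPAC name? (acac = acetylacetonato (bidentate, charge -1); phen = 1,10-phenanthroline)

(acetylacetonato)difluoro(1,10-phenanthroline)niobium(V) perchlorate

The 2 perchlorate counter-ions carry a total charge of -2, so each complex ion is 2+.
Ligand charges: 1×acetylacetonato (-1 each), 1×1,10-phenanthroline (neutral), 2×fluoro (-1 each); total -3. So Nb + (-3) = 2+, giving Nb = +5.
Ligands are named alphabetically: acetylacetonato before fluoro before phenanthroline.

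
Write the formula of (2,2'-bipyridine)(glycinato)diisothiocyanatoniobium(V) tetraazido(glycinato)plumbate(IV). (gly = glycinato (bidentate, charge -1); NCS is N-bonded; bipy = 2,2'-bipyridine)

[Nb(bipy)(gly)(NCS)2][Pb(gly)(N3)4]2

Cation [Nb…]: ligand charges -3, Nb(V) ⇒ ion charge 2+.
Anion [Pb…]: ligand charges -5, Pb(IV) ⇒ ion charge 1−.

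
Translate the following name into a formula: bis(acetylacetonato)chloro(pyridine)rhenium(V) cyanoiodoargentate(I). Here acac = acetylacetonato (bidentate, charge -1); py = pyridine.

[Re(acac)2Cl(py)][Ag(CN)I]2

Cation [Re…]: ligand charges -3, Re(V) ⇒ ion charge 2+.
Anion [Ag…]: ligand charges -2, Ag(I) ⇒ ion charge 1−.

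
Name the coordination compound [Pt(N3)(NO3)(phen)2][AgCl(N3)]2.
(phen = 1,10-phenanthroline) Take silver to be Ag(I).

Both ions are complex: the cation is named first with the plain metal name, the anion second with the -ate form; each ion's ligands are alphabetised independently.
Ag is given as +1; the anion's ligand charges sum to -2, so the complex anion is 1−.
With 2 anions per cation, the cation must be 2×1 = 2+.
Cation: ligand charges sum to -2; for the ion to be 2+, Pt = +4.

azidonitratobis(1,10-phenanthroline)platinum(IV) azidochloroargentate(I)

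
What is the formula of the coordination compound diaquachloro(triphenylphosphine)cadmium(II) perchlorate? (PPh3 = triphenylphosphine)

[CdCl(H2O)2(PPh3)]ClO4

Ligands: 1 chloro (Cl, -1), 1 triphenylphosphine (PPh3, neutral), 2 aqua (H2O, neutral). Ligand charge sum = -1.
With Cd in oxidation state +2, the complex ion is [Cd...]^1+.
Charge balance with perchlorate (-1) requires 1 complex ion per 1 perchlorate.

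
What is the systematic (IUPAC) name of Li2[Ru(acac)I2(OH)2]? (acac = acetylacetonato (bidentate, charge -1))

The 2 lithium counter-ions carry a total charge of +2, so each complex ion is 2−.
Ligand charges: 2×iodo (-1 each), 2×hydroxo (-1 each), 1×acetylacetonato (-1 each); total -5. So Ru + (-5) = 2−, giving Ru = +3.
Ligands are named alphabetically: acetylacetonato before hydroxo before iodo.
The complex ion is anionic, so ruthenium takes the -ate form ruthenate(III).

lithium (acetylacetonato)dihydroxodiiodoruthenate(III)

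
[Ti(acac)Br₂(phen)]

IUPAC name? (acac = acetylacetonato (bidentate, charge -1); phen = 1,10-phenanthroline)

(acetylacetonato)dibromo(1,10-phenanthroline)titanium(III)

There is no counter-ion, so the complex is neutral overall.
Ligand charges: 1×acetylacetonato (-1 each), 1×1,10-phenanthroline (neutral), 2×bromo (-1 each); total -3. So Ti + (-3) = 0, giving Ti = +3.
Ligands are named alphabetically: acetylacetonato before bromo before phenanthroline.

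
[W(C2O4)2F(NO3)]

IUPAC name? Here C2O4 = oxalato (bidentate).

There is no counter-ion, so the complex is neutral overall.
Ligand charges: 1×fluoro (-1 each), 2×oxalato (-2 each), 1×nitrato (-1 each); total -6. So W + (-6) = 0, giving W = +6.
Ligands are named alphabetically: fluoro before nitrato before oxalato.

fluoronitratodioxalatotungsten(VI)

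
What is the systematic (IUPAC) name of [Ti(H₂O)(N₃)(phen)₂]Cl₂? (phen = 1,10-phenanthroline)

The 2 chloride counter-ions carry a total charge of -2, so each complex ion is 2+.
Ligand charges: 2×1,10-phenanthroline (neutral), 1×azido (-1 each), 1×aqua (neutral); total -1. So Ti + (-1) = 2+, giving Ti = +3.
Ligands are named alphabetically: aqua before azido before phenanthroline.

aquaazidobis(1,10-phenanthroline)titanium(III) chloride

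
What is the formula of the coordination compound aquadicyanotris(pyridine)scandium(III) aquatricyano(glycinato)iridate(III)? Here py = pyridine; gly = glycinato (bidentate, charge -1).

[Sc(CN)2(H2O)(py)3][Ir(CN)3(gly)(H2O)]

Cation [Sc…]: ligand charges -2, Sc(III) ⇒ ion charge 1+.
Anion [Ir…]: ligand charges -4, Ir(III) ⇒ ion charge 1−.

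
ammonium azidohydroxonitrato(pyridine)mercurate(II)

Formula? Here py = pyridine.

NH4[Hg(N3)(NO3)(OH)(py)]

Ligands: 1 pyridine (py, neutral), 1 nitrato (NO3, -1), 1 azido (N3, -1), 1 hydroxo (OH, -1). Ligand charge sum = -3.
With Hg in oxidation state +2, the complex ion is [Hg...]^1−.
Charge balance with ammonium (+1) requires 1 complex ion per 1 ammonium.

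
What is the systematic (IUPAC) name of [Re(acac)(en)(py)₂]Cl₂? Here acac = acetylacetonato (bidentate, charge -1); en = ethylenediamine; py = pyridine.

(acetylacetonato)(ethylenediamine)bis(pyridine)rhenium(III) chloride

The 2 chloride counter-ions carry a total charge of -2, so each complex ion is 2+.
Ligand charges: 1×acetylacetonato (-1 each), 1×ethylenediamine (neutral), 2×pyridine (neutral); total -1. So Re + (-1) = 2+, giving Re = +3.
Ligands are named alphabetically: acetylacetonato before ethylenediamine before pyridine.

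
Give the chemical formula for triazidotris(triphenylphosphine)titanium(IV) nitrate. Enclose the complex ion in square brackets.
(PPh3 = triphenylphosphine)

[Ti(N3)3(PPh3)3]NO3

Ligands: 3 azido (N3, -1), 3 triphenylphosphine (PPh3, neutral). Ligand charge sum = -3.
With Ti in oxidation state +4, the complex ion is [Ti...]^1+.
Charge balance with nitrate (-1) requires 1 complex ion per 1 nitrate.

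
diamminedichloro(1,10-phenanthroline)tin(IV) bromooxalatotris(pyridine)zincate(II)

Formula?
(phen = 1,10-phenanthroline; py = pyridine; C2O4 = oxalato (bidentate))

[SnCl2(NH3)2(phen)][ZnBr(C2O4)(py)3]2

Cation [Sn…]: ligand charges -2, Sn(IV) ⇒ ion charge 2+.
Anion [Zn…]: ligand charges -3, Zn(II) ⇒ ion charge 1−.
One 2+ cation requires 2 of the 1− anion.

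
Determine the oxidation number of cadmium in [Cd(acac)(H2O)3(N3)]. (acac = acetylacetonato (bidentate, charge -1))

No counter-ion: the bracketed complex is neutral.
Ligand charges: 1×N3 = -1; 3×H2O neutral; 1×acac = -1; sum -2.
Cd + (-2) = 0 ⇒ Cd is +2.

+2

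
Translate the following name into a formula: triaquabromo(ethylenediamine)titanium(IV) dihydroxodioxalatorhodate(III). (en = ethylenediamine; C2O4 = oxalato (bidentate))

[TiBr(en)(H2O)3][Rh(C2O4)2(OH)2]

Cation [Ti…]: ligand charges -1, Ti(IV) ⇒ ion charge 3+.
Anion [Rh…]: ligand charges -6, Rh(III) ⇒ ion charge 3−.
One 3+ cation balances one 3− anion.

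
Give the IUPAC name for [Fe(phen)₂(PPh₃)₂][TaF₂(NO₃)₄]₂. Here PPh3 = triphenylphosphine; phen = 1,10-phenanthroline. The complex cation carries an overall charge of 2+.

bis(1,10-phenanthroline)bis(triphenylphosphine)iron(II) difluorotetranitratotantalate(V)

The complex cation is given as 2+; its ligand charges sum to 0, so Fe = +2.
With 2 anions per cation, each anion must be 2/2 = 1−.
Anion: ligand charges sum to -6; for the ion to be 1−, Ta = +5.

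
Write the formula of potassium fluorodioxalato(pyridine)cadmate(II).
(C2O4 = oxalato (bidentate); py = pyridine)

Ligands: 2 oxalato (C2O4, -2), 1 fluoro (F, -1), 1 pyridine (py, neutral). Ligand charge sum = -5.
With Cd in oxidation state +2, the complex ion is [Cd...]^3−.
Charge balance with potassium (+1) requires 1 complex ion per 3 potassium.

K3[Cd(C2O4)2F(py)]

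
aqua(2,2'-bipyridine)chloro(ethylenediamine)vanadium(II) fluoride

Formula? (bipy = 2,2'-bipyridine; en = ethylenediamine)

[V(bipy)Cl(en)(H2O)]F

Ligands: 1 2,2'-bipyridine (bipy, neutral), 1 aqua (H2O, neutral), 1 ethylenediamine (en, neutral), 1 chloro (Cl, -1). Ligand charge sum = -1.
With V in oxidation state +2, the complex ion is [V...]^1+.
Charge balance with fluoride (-1) requires 1 complex ion per 1 fluoride.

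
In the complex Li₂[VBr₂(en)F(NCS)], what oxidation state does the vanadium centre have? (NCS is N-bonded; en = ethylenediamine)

+2

2 lithium outside the brackets (+1 each) → the complex ion is 2−.
Ligand charges: 1×F = -1; 1×NCS = -1; 2×Br = -2; 1×en neutral; sum -4.
V + (-4) = 2− ⇒ V is +2.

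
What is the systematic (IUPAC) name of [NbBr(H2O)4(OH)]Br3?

tetraaquabromohydroxoniobium(V) bromide

The 3 bromide counter-ions carry a total charge of -3, so each complex ion is 3+.
Ligand charges: 1×bromo (-1 each), 1×hydroxo (-1 each), 4×aqua (neutral); total -2. So Nb + (-2) = 3+, giving Nb = +5.
Ligands are named alphabetically: aqua before bromo before hydroxo.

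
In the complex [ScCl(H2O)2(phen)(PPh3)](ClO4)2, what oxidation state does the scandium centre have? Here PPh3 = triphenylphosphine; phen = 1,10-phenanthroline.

2 perchlorate outside the brackets (-1 each) → the complex ion is 2+.
Ligand charges: 1×Cl = -1; 2×H2O neutral; 1×PPh3 neutral; 1×phen neutral; sum -1.
Sc + (-1) = 2+ ⇒ Sc is +3.

+3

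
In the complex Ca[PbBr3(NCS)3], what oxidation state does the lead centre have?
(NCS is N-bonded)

1 calcium outside the brackets (+2 each) → the complex ion is 2−.
Ligand charges: 3×Br = -3; 3×NCS = -3; sum -6.
Pb + (-6) = 2− ⇒ Pb is +4.

+4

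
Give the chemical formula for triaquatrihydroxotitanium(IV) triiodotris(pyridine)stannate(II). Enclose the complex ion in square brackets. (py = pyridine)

Cation [Ti…]: ligand charges -3, Ti(IV) ⇒ ion charge 1+.
Anion [Sn…]: ligand charges -3, Sn(II) ⇒ ion charge 1−.
One 1+ cation balances one 1− anion.

[Ti(H2O)3(OH)3][SnI3(py)3]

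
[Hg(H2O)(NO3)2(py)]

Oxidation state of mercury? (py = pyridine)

No counter-ion: the bracketed complex is neutral.
Ligand charges: 1×H2O neutral; 2×NO3 = -2; 1×py neutral; sum -2.
Hg + (-2) = 0 ⇒ Hg is +2.

+2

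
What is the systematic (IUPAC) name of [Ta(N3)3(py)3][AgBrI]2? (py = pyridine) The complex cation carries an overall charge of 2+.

triazidotris(pyridine)tantalum(V) bromoiodoargentate(I)

Both ions are complex: the cation is named first with the plain metal name, the anion second with the -ate form; each ion's ligands are alphabetised independently.
The complex cation is given as 2+; its ligand charges sum to -3, so Ta = +5.
With 2 anions per cation, each anion must be 2/2 = 1−.
Anion: ligand charges sum to -2; for the ion to be 1−, Ag = +1.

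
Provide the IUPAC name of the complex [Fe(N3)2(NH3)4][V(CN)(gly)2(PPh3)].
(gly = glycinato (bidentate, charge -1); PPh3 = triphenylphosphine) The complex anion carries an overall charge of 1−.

tetraamminediazidoiron(III) cyanobis(glycinato)(triphenylphosphine)vanadate(II)

The complex anion is given as 1−; its ligand charges sum to -3, so V = +2.
A 1:1 salt means the cation carries the equal and opposite charge, 1+.
Cation: ligand charges sum to -2; for the ion to be 1+, Fe = +3.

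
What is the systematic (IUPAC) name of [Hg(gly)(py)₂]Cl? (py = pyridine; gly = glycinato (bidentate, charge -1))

(glycinato)bis(pyridine)mercury(II) chloride

The 1 chloride counter-ion carries a total charge of -1, so each complex ion is 1+.
Ligand charges: 2×pyridine (neutral), 1×glycinato (-1 each); total -1. So Hg + (-1) = 1+, giving Hg = +2.
Ligands are named alphabetically: glycinato before pyridine.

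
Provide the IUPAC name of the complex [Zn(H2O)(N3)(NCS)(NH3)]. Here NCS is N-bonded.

ammineaquaazidoisothiocyanatozinc(II)

There is no counter-ion, so the complex is neutral overall.
Ligand charges: 1×isothiocyanato (-1 each), 1×aqua (neutral), 1×azido (-1 each), 1×ammine (neutral); total -2. So Zn + (-2) = 0, giving Zn = +2.
Ligands are named alphabetically: ammine before aqua before azido before isothiocyanato.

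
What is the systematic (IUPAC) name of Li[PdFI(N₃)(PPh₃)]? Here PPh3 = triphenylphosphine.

lithium azidofluoroiodo(triphenylphosphine)palladate(II)

The 1 lithium counter-ion carries a total charge of +1, so each complex ion is 1−.
Ligand charges: 1×triphenylphosphine (neutral), 1×iodo (-1 each), 1×fluoro (-1 each), 1×azido (-1 each); total -3. So Pd + (-3) = 1−, giving Pd = +2.
The complex ion is anionic, so palladium takes the -ate form palladate(II).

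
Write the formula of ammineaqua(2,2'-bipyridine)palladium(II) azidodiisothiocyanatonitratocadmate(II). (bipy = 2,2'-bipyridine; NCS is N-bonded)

Cation [Pd…]: ligand charges 0, Pd(II) ⇒ ion charge 2+.
Anion [Cd…]: ligand charges -4, Cd(II) ⇒ ion charge 2−.
One 2+ cation balances one 2− anion.

[Pd(bipy)(H2O)(NH3)][Cd(N3)(NCS)2(NO3)]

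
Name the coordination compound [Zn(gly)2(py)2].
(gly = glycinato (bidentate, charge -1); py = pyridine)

bis(glycinato)bis(pyridine)zinc(II)

There is no counter-ion, so the complex is neutral overall.
Ligand charges: 2×glycinato (-1 each), 2×pyridine (neutral); total -2. So Zn + (-2) = 0, giving Zn = +2.
Ligands are named alphabetically: glycinato before pyridine.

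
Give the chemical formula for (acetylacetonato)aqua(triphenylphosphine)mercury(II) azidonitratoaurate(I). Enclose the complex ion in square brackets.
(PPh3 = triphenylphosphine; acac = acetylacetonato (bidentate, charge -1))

[Hg(acac)(H2O)(PPh3)][Au(N3)(NO3)]

Cation [Hg…]: ligand charges -1, Hg(II) ⇒ ion charge 1+.
Anion [Au…]: ligand charges -2, Au(I) ⇒ ion charge 1−.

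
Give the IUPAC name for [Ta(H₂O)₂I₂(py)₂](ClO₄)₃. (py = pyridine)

The 3 perchlorate counter-ions carry a total charge of -3, so each complex ion is 3+.
Ligand charges: 2×pyridine (neutral), 2×iodo (-1 each), 2×aqua (neutral); total -2. So Ta + (-2) = 3+, giving Ta = +5.
Ligands are named alphabetically: aqua before iodo before pyridine.

diaquadiiodobis(pyridine)tantalum(V) perchlorate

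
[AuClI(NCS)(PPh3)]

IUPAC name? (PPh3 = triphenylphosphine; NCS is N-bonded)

chloroiodoisothiocyanato(triphenylphosphine)gold(III)

There is no counter-ion, so the complex is neutral overall.
Ligand charges: 1×iodo (-1 each), 1×triphenylphosphine (neutral), 1×isothiocyanato (-1 each), 1×chloro (-1 each); total -3. So Au + (-3) = 0, giving Au = +3.
Ligands are named alphabetically: chloro before iodo before isothiocyanato before triphenylphosphine.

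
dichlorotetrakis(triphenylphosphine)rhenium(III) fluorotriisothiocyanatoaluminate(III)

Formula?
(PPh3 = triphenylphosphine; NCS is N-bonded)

Cation [Re…]: ligand charges -2, Re(III) ⇒ ion charge 1+.
Anion [Al…]: ligand charges -4, Al(III) ⇒ ion charge 1−.

[ReCl2(PPh3)4][AlF(NCS)3]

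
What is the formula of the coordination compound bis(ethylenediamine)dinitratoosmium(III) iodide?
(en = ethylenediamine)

[Os(en)2(NO3)2]I

Ligands: 2 nitrato (NO3, -1), 2 ethylenediamine (en, neutral). Ligand charge sum = -2.
With Os in oxidation state +3, the complex ion is [Os...]^1+.
Charge balance with iodide (-1) requires 1 complex ion per 1 iodide.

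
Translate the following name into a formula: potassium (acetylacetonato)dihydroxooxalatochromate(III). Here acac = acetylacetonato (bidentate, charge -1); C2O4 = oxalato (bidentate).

K2[Cr(acac)(C2O4)(OH)2]

Ligands: 1 acetylacetonato (acac, -1), 1 oxalato (C2O4, -2), 2 hydroxo (OH, -1). Ligand charge sum = -5.
Charge balance with potassium (+1) requires 1 complex ion per 2 potassium.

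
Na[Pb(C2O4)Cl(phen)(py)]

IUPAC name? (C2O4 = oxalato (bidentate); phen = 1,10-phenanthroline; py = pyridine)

sodium chlorooxalato(1,10-phenanthroline)(pyridine)plumbate(II)

The 1 sodium counter-ion carries a total charge of +1, so each complex ion is 1−.
Ligand charges: 1×oxalato (-2 each), 1×1,10-phenanthroline (neutral), 1×pyridine (neutral), 1×chloro (-1 each); total -3. So Pb + (-3) = 1−, giving Pb = +2.
The complex ion is anionic, so lead takes the -ate form plumbate(II).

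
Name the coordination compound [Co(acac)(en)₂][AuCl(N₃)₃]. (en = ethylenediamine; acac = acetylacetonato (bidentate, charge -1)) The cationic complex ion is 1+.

(acetylacetonato)bis(ethylenediamine)cobalt(II) triazidochloroaurate(III)

Both ions are complex: the cation is named first with the plain metal name, the anion second with the -ate form; each ion's ligands are alphabetised independently.
The complex cation is given as 1+; its ligand charges sum to -1, so Co = +2.
A 1:1 salt means the anion carries the equal and opposite charge, 1−.
Anion: ligand charges sum to -4; for the ion to be 1−, Au = +3.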